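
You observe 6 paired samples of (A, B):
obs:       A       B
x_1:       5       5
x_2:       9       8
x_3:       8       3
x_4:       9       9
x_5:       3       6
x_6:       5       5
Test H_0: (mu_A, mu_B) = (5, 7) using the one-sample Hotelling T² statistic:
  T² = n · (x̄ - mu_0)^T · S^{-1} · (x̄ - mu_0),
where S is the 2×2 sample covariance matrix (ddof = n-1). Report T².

Step 1 — sample mean vector:
  mean(A) = (5 + 9 + 8 + 9 + 3 + 5) / 6 = 39/6 = 6.5
  mean(B) = (5 + 8 + 3 + 9 + 6 + 5) / 6 = 36/6 = 6
  x̄ = (6.5, 6),  deviation x̄ - mu_0 = (6.5, 6) - (5, 7) = (1.5, -1).

Step 2 — sample covariance matrix, S[i,j] = (1/(n-1)) · Σ_k (x_{k,i} - mean_i) · (x_{k,j} - mean_j), divisor n-1 = 5:
  S[A,A] = ((-1.5)·(-1.5) + (2.5)·(2.5) + (1.5)·(1.5) + (2.5)·(2.5) + (-3.5)·(-3.5) + (-1.5)·(-1.5)) / 5 = 31.5/5 = 6.3
  S[A,B] = ((-1.5)·(-1) + (2.5)·(2) + (1.5)·(-3) + (2.5)·(3) + (-3.5)·(0) + (-1.5)·(-1)) / 5 = 11/5 = 2.2
  S[B,B] = ((-1)·(-1) + (2)·(2) + (-3)·(-3) + (3)·(3) + (0)·(0) + (-1)·(-1)) / 5 = 24/5 = 4.8
  S = [[6.3, 2.2],
 [2.2, 4.8]].

Step 3 — invert S. det(S) = 6.3·4.8 - (2.2)² = 25.4.
  S^{-1} = (1/det) · [[d, -b], [-b, a]] = [[0.189, -0.0866],
 [-0.0866, 0.248]].

Step 4 — quadratic form (x̄ - mu_0)^T · S^{-1} · (x̄ - mu_0):
  S^{-1} · (x̄ - mu_0) = (0.3701, -0.378),
  (x̄ - mu_0)^T · [...] = (1.5)·(0.3701) + (-1)·(-0.378) = 0.9331.

Step 5 — scale by n: T² = 6 · 0.9331 = 5.5984.

T² ≈ 5.5984


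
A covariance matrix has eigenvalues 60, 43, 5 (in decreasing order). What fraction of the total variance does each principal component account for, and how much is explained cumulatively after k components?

Step 1 — total variance = trace(Sigma) = Σ λ_i = 60 + 43 + 5 = 108.

Step 2 — fraction explained by component i = λ_i / Σ λ:
  PC1: 60/108 = 0.5556
  PC2: 43/108 = 0.3981
  PC3: 5/108 = 0.0463

Step 3 — cumulative fraction after k components = (λ_1 + ... + λ_k) / Σ λ:
  k = 1: 60/108 = 0.5556
  k = 2: (60 + 43)/108 = 103/108 = 0.9537
  k = 3: (60 + 43 + 5)/108 = 108/108 = 1

Summary (fraction, with percent):

explained: PC1 0.5556 (55.56%), PC2 0.3981 (39.81%), PC3 0.0463 (4.63%);  cumulative: 0.5556, 0.9537, 1


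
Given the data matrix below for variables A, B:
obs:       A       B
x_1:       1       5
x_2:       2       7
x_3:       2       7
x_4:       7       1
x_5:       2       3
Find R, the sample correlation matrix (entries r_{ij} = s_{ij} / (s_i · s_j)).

Step 1 — column means:
  mean(A) = (1 + 2 + 2 + 7 + 2) / 5 = 14/5 = 2.8
  mean(B) = (5 + 7 + 7 + 1 + 3) / 5 = 23/5 = 4.6

Step 2 — sample variances and covariances s[i,j] = (1/(n-1)) · Σ_k (x_{k,i} - mean_i) · (x_{k,j} - mean_j), with n-1 = 4:
  s[A,A] = ((-1.8)·(-1.8) + (-0.8)·(-0.8) + (-0.8)·(-0.8) + (4.2)·(4.2) + (-0.8)·(-0.8)) / 4 = 22.8/4 = 5.7
  s[A,B] = ((-1.8)·(0.4) + (-0.8)·(2.4) + (-0.8)·(2.4) + (4.2)·(-3.6) + (-0.8)·(-1.6)) / 4 = -18.4/4 = -4.6
  s[B,B] = ((0.4)·(0.4) + (2.4)·(2.4) + (2.4)·(2.4) + (-3.6)·(-3.6) + (-1.6)·(-1.6)) / 4 = 27.2/4 = 6.8
  Sample standard deviations s_i = √(s[i,i]):
  s(A) = √(5.7) = 2.3875
  s(B) = √(6.8) = 2.6077

Step 3 — r_{ij} = s_{ij} / (s_i · s_j):
  r[A,A] = 1 (diagonal).
  r[A,B] = -4.6 / (2.3875 · 2.6077) = -4.6 / 6.2258 = -0.7389
  r[B,B] = 1 (diagonal).

R is symmetric with unit diagonal. Assembling:

R = [[1, -0.7389],
 [-0.7389, 1]]


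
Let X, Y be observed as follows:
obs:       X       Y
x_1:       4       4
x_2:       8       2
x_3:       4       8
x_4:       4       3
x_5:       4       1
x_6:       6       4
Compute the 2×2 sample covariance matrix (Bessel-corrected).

Step 1 — column means:
  mean(X) = (4 + 8 + 4 + 4 + 4 + 6) / 6 = 30/6 = 5
  mean(Y) = (4 + 2 + 8 + 3 + 1 + 4) / 6 = 22/6 = 3.6667

Step 2 — sample covariance S[i,j] = (1/(n-1)) · Σ_k (x_{k,i} - mean_i) · (x_{k,j} - mean_j), with n-1 = 5.
  S[X,X] = ((-1)·(-1) + (3)·(3) + (-1)·(-1) + (-1)·(-1) + (-1)·(-1) + (1)·(1)) / 5 = 14/5 = 2.8
  S[X,Y] = ((-1)·(0.3333) + (3)·(-1.6667) + (-1)·(4.3333) + (-1)·(-0.6667) + (-1)·(-2.6667) + (1)·(0.3333)) / 5 = -6/5 = -1.2
  S[Y,Y] = ((0.3333)·(0.3333) + (-1.6667)·(-1.6667) + (4.3333)·(4.3333) + (-0.6667)·(-0.6667) + (-2.6667)·(-2.6667) + (0.3333)·(0.3333)) / 5 = 29.3333/5 = 5.8667

S is symmetric (S[j,i] = S[i,j]). Assembling:

S = [[2.8, -1.2],
 [-1.2, 5.8667]]


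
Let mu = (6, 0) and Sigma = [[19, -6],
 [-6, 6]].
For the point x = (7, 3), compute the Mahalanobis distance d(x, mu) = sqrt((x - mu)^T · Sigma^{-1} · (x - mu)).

Step 1 — centre the observation: (x - mu) = (1, 3).

Step 2 — invert Sigma. det(Sigma) = 19·6 - (-6)² = 78.
  Sigma^{-1} = (1/det) · [[d, -b], [-b, a]] = [[0.0769, 0.0769],
 [0.0769, 0.2436]].

Step 3 — form the quadratic (x - mu)^T · Sigma^{-1} · (x - mu):
  Sigma^{-1} · (x - mu) = (0.3077, 0.8077).
  (x - mu)^T · [Sigma^{-1} · (x - mu)] = (1)·(0.3077) + (3)·(0.8077) = 2.7308.

Step 4 — take square root: d = √(2.7308) ≈ 1.6525.

d(x, mu) = √(2.7308) ≈ 1.6525


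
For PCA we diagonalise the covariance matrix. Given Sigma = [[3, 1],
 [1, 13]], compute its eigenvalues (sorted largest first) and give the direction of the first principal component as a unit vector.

Step 1 — characteristic polynomial of 2×2 Sigma:
  det(Sigma - λI) = λ² - trace · λ + det = 0.
  trace = 3 + 13 = 16, det = 3·13 - (1)² = 38.
Step 2 — discriminant:
  Δ = trace² - 4·det = 256 - 152 = 104.
Step 3 — eigenvalues:
  λ = (trace ± √Δ)/2 = (16 ± 10.198)/2,
  λ_1 = 13.099,  λ_2 = 2.901.

Step 4 — unit eigenvector for λ_1: solve (Sigma - λ_1 I)v = 0. First row:
  (3 - 13.099)·v_x + (1)·v_y = 0, i.e. (-10.099)·v_x + (1)·v_y = 0,
  so v ∝ (b, λ_1 - a) = (1, 10.099) = u.
  ||u|| = √((1)² + (10.099)²) = √(102.9902) ≈ 10.1484,
  v_1 = u/||u|| ≈ (0.0985, 0.9951) (||v_1|| = 1).

λ_1 = 13.099,  λ_2 = 2.901;  v_1 ≈ (0.0985, 0.9951)


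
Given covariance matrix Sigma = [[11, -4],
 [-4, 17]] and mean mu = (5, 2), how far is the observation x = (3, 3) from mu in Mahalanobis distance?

Step 1 — centre the observation: (x - mu) = (-2, 1).

Step 2 — invert Sigma. det(Sigma) = 11·17 - (-4)² = 171.
  Sigma^{-1} = (1/det) · [[d, -b], [-b, a]] = [[0.0994, 0.0234],
 [0.0234, 0.0643]].

Step 3 — form the quadratic (x - mu)^T · Sigma^{-1} · (x - mu):
  Sigma^{-1} · (x - mu) = (-0.1754, 0.0175).
  (x - mu)^T · [Sigma^{-1} · (x - mu)] = (-2)·(-0.1754) + (1)·(0.0175) = 0.3684.

Step 4 — take square root: d = √(0.3684) ≈ 0.607.

d(x, mu) = √(0.3684) ≈ 0.607


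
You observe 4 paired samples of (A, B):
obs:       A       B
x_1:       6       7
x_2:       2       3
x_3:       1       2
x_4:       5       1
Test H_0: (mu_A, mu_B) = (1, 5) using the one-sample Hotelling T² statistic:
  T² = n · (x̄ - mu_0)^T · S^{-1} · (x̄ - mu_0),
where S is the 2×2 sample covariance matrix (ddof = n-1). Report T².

Step 1 — sample mean vector:
  mean(A) = (6 + 2 + 1 + 5) / 4 = 14/4 = 3.5
  mean(B) = (7 + 3 + 2 + 1) / 4 = 13/4 = 3.25
  x̄ = (3.5, 3.25),  deviation x̄ - mu_0 = (3.5, 3.25) - (1, 5) = (2.5, -1.75).

Step 2 — sample covariance matrix, S[i,j] = (1/(n-1)) · Σ_k (x_{k,i} - mean_i) · (x_{k,j} - mean_j), divisor n-1 = 3:
  S[A,A] = ((2.5)·(2.5) + (-1.5)·(-1.5) + (-2.5)·(-2.5) + (1.5)·(1.5)) / 3 = 17/3 = 5.6667
  S[A,B] = ((2.5)·(3.75) + (-1.5)·(-0.25) + (-2.5)·(-1.25) + (1.5)·(-2.25)) / 3 = 9.5/3 = 3.1667
  S[B,B] = ((3.75)·(3.75) + (-0.25)·(-0.25) + (-1.25)·(-1.25) + (-2.25)·(-2.25)) / 3 = 20.75/3 = 6.9167
  S = [[5.6667, 3.1667],
 [3.1667, 6.9167]].

Step 3 — invert S. det(S) = 5.6667·6.9167 - (3.1667)² = 29.1667.
  S^{-1} = (1/det) · [[d, -b], [-b, a]] = [[0.2371, -0.1086],
 [-0.1086, 0.1943]].

Step 4 — quadratic form (x̄ - mu_0)^T · S^{-1} · (x̄ - mu_0):
  S^{-1} · (x̄ - mu_0) = (0.7829, -0.6114),
  (x̄ - mu_0)^T · [...] = (2.5)·(0.7829) + (-1.75)·(-0.6114) = 3.0271.

Step 5 — scale by n: T² = 4 · 3.0271 = 12.1086.

T² ≈ 12.1086


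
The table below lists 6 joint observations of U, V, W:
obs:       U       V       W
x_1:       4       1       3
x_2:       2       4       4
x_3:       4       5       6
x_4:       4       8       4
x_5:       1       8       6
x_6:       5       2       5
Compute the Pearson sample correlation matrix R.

Step 1 — column means:
  mean(U) = (4 + 2 + 4 + 4 + 1 + 5) / 6 = 20/6 = 3.3333
  mean(V) = (1 + 4 + 5 + 8 + 8 + 2) / 6 = 28/6 = 4.6667
  mean(W) = (3 + 4 + 6 + 4 + 6 + 5) / 6 = 28/6 = 4.6667

Step 2 — sample variances and covariances s[i,j] = (1/(n-1)) · Σ_k (x_{k,i} - mean_i) · (x_{k,j} - mean_j), with n-1 = 5:
  s[U,U] = ((0.6667)·(0.6667) + (-1.3333)·(-1.3333) + (0.6667)·(0.6667) + (0.6667)·(0.6667) + (-2.3333)·(-2.3333) + (1.6667)·(1.6667)) / 5 = 11.3333/5 = 2.2667
  s[U,V] = ((0.6667)·(-3.6667) + (-1.3333)·(-0.6667) + (0.6667)·(0.3333) + (0.6667)·(3.3333) + (-2.3333)·(3.3333) + (1.6667)·(-2.6667)) / 5 = -11.3333/5 = -2.2667
  s[U,W] = ((0.6667)·(-1.6667) + (-1.3333)·(-0.6667) + (0.6667)·(1.3333) + (0.6667)·(-0.6667) + (-2.3333)·(1.3333) + (1.6667)·(0.3333)) / 5 = -2.3333/5 = -0.4667
  s[V,V] = ((-3.6667)·(-3.6667) + (-0.6667)·(-0.6667) + (0.3333)·(0.3333) + (3.3333)·(3.3333) + (3.3333)·(3.3333) + (-2.6667)·(-2.6667)) / 5 = 43.3333/5 = 8.6667
  s[V,W] = ((-3.6667)·(-1.6667) + (-0.6667)·(-0.6667) + (0.3333)·(1.3333) + (3.3333)·(-0.6667) + (3.3333)·(1.3333) + (-2.6667)·(0.3333)) / 5 = 8.3333/5 = 1.6667
  s[W,W] = ((-1.6667)·(-1.6667) + (-0.6667)·(-0.6667) + (1.3333)·(1.3333) + (-0.6667)·(-0.6667) + (1.3333)·(1.3333) + (0.3333)·(0.3333)) / 5 = 7.3333/5 = 1.4667
  Sample standard deviations s_i = √(s[i,i]):
  s(U) = √(2.2667) = 1.5055
  s(V) = √(8.6667) = 2.9439
  s(W) = √(1.4667) = 1.2111

Step 3 — r_{ij} = s_{ij} / (s_i · s_j):
  r[U,U] = 1 (diagonal).
  r[U,V] = -2.2667 / (1.5055 · 2.9439) = -2.2667 / 4.4322 = -0.5114
  r[U,W] = -0.4667 / (1.5055 · 1.2111) = -0.4667 / 1.8233 = -0.2559
  r[V,V] = 1 (diagonal).
  r[V,W] = 1.6667 / (2.9439 · 1.2111) = 1.6667 / 3.5653 = 0.4675
  r[W,W] = 1 (diagonal).

R is symmetric with unit diagonal. Assembling:

R = [[1, -0.5114, -0.2559],
 [-0.5114, 1, 0.4675],
 [-0.2559, 0.4675, 1]]


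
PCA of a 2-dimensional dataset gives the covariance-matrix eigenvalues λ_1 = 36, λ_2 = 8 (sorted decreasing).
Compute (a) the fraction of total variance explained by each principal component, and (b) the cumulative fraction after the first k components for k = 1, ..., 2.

Step 1 — total variance = trace(Sigma) = Σ λ_i = 36 + 8 = 44.

Step 2 — fraction explained by component i = λ_i / Σ λ:
  PC1: 36/44 = 0.8182
  PC2: 8/44 = 0.1818

Step 3 — cumulative fraction after k components = (λ_1 + ... + λ_k) / Σ λ:
  k = 1: 36/44 = 0.8182
  k = 2: (36 + 8)/44 = 44/44 = 1

Summary (fraction, with percent):

explained: PC1 0.8182 (81.82%), PC2 0.1818 (18.18%);  cumulative: 0.8182, 1


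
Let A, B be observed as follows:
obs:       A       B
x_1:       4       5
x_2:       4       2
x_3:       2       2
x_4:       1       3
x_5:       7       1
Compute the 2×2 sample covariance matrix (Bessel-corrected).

Step 1 — column means:
  mean(A) = (4 + 4 + 2 + 1 + 7) / 5 = 18/5 = 3.6
  mean(B) = (5 + 2 + 2 + 3 + 1) / 5 = 13/5 = 2.6

Step 2 — sample covariance S[i,j] = (1/(n-1)) · Σ_k (x_{k,i} - mean_i) · (x_{k,j} - mean_j), with n-1 = 4.
  S[A,A] = ((0.4)·(0.4) + (0.4)·(0.4) + (-1.6)·(-1.6) + (-2.6)·(-2.6) + (3.4)·(3.4)) / 4 = 21.2/4 = 5.3
  S[A,B] = ((0.4)·(2.4) + (0.4)·(-0.6) + (-1.6)·(-0.6) + (-2.6)·(0.4) + (3.4)·(-1.6)) / 4 = -4.8/4 = -1.2
  S[B,B] = ((2.4)·(2.4) + (-0.6)·(-0.6) + (-0.6)·(-0.6) + (0.4)·(0.4) + (-1.6)·(-1.6)) / 4 = 9.2/4 = 2.3

S is symmetric (S[j,i] = S[i,j]). Assembling:

S = [[5.3, -1.2],
 [-1.2, 2.3]]


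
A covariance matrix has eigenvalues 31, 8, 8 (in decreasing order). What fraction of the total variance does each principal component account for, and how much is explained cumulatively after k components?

Step 1 — total variance = trace(Sigma) = Σ λ_i = 31 + 8 + 8 = 47.

Step 2 — fraction explained by component i = λ_i / Σ λ:
  PC1: 31/47 = 0.6596
  PC2: 8/47 = 0.1702
  PC3: 8/47 = 0.1702

Step 3 — cumulative fraction after k components = (λ_1 + ... + λ_k) / Σ λ:
  k = 1: 31/47 = 0.6596
  k = 2: (31 + 8)/47 = 39/47 = 0.8298
  k = 3: (31 + 8 + 8)/47 = 47/47 = 1

Summary (fraction, with percent):

explained: PC1 0.6596 (65.96%), PC2 0.1702 (17.02%), PC3 0.1702 (17.02%);  cumulative: 0.6596, 0.8298, 1


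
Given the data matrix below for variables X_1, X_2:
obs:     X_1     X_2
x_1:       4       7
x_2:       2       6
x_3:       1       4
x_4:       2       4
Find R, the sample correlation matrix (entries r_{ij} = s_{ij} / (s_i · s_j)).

Step 1 — column means:
  mean(X_1) = (4 + 2 + 1 + 2) / 4 = 9/4 = 2.25
  mean(X_2) = (7 + 6 + 4 + 4) / 4 = 21/4 = 5.25

Step 2 — sample variances and covariances s[i,j] = (1/(n-1)) · Σ_k (x_{k,i} - mean_i) · (x_{k,j} - mean_j), with n-1 = 3:
  s[X_1,X_1] = ((1.75)·(1.75) + (-0.25)·(-0.25) + (-1.25)·(-1.25) + (-0.25)·(-0.25)) / 3 = 4.75/3 = 1.5833
  s[X_1,X_2] = ((1.75)·(1.75) + (-0.25)·(0.75) + (-1.25)·(-1.25) + (-0.25)·(-1.25)) / 3 = 4.75/3 = 1.5833
  s[X_2,X_2] = ((1.75)·(1.75) + (0.75)·(0.75) + (-1.25)·(-1.25) + (-1.25)·(-1.25)) / 3 = 6.75/3 = 2.25
  Sample standard deviations s_i = √(s[i,i]):
  s(X_1) = √(1.5833) = 1.2583
  s(X_2) = √(2.25) = 1.5

Step 3 — r_{ij} = s_{ij} / (s_i · s_j):
  r[X_1,X_1] = 1 (diagonal).
  r[X_1,X_2] = 1.5833 / (1.2583 · 1.5) = 1.5833 / 1.8875 = 0.8389
  r[X_2,X_2] = 1 (diagonal).

R is symmetric with unit diagonal. Assembling:

R = [[1, 0.8389],
 [0.8389, 1]]


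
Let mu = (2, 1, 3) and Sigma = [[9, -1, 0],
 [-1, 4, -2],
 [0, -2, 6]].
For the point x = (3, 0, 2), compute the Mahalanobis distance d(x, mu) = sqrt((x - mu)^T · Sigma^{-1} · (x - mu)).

Step 1 — centre the observation: (x - mu) = (1, -1, -1).

Step 2 — invert Sigma (cofactor / det for 3×3, or solve directly):
  Sigma^{-1} = [[0.1149, 0.0345, 0.0115],
 [0.0345, 0.3103, 0.1034],
 [0.0115, 0.1034, 0.2011]].

Step 3 — form the quadratic (x - mu)^T · Sigma^{-1} · (x - mu):
  Sigma^{-1} · (x - mu) = (0.069, -0.3793, -0.2931).
  (x - mu)^T · [Sigma^{-1} · (x - mu)] = (1)·(0.069) + (-1)·(-0.3793) + (-1)·(-0.2931) = 0.7414.

Step 4 — take square root: d = √(0.7414) ≈ 0.861.

d(x, mu) = √(0.7414) ≈ 0.861


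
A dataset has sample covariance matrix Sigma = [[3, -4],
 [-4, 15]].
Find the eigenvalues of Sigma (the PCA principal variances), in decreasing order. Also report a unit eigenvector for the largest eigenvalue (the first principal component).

Step 1 — characteristic polynomial of 2×2 Sigma:
  det(Sigma - λI) = λ² - trace · λ + det = 0.
  trace = 3 + 15 = 18, det = 3·15 - (-4)² = 29.
Step 2 — discriminant:
  Δ = trace² - 4·det = 324 - 116 = 208.
Step 3 — eigenvalues:
  λ = (trace ± √Δ)/2 = (18 ± 14.4222)/2,
  λ_1 = 16.2111,  λ_2 = 1.7889.

Step 4 — unit eigenvector for λ_1: solve (Sigma - λ_1 I)v = 0. First row:
  (3 - 16.2111)·v_x + (-4)·v_y = 0, i.e. (-13.2111)·v_x + (-4)·v_y = 0,
  so v ∝ (b, λ_1 - a) = (-4, 13.2111); multiply by -1 so the first entry is positive: u = (4, -13.2111).
  ||u|| = √((4)² + (-13.2111)²) = √(190.5332) ≈ 13.8034,
  v_1 = u/||u|| ≈ (0.2898, -0.9571) (||v_1|| = 1).

λ_1 = 16.2111,  λ_2 = 1.7889;  v_1 ≈ (0.2898, -0.9571)


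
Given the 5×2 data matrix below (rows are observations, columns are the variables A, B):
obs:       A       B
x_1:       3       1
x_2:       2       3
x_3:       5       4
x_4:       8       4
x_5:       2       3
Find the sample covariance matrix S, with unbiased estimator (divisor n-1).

Step 1 — column means:
  mean(A) = (3 + 2 + 5 + 8 + 2) / 5 = 20/5 = 4
  mean(B) = (1 + 3 + 4 + 4 + 3) / 5 = 15/5 = 3

Step 2 — sample covariance S[i,j] = (1/(n-1)) · Σ_k (x_{k,i} - mean_i) · (x_{k,j} - mean_j), with n-1 = 4.
  S[A,A] = ((-1)·(-1) + (-2)·(-2) + (1)·(1) + (4)·(4) + (-2)·(-2)) / 4 = 26/4 = 6.5
  S[A,B] = ((-1)·(-2) + (-2)·(0) + (1)·(1) + (4)·(1) + (-2)·(0)) / 4 = 7/4 = 1.75
  S[B,B] = ((-2)·(-2) + (0)·(0) + (1)·(1) + (1)·(1) + (0)·(0)) / 4 = 6/4 = 1.5

S is symmetric (S[j,i] = S[i,j]). Assembling:

S = [[6.5, 1.75],
 [1.75, 1.5]]


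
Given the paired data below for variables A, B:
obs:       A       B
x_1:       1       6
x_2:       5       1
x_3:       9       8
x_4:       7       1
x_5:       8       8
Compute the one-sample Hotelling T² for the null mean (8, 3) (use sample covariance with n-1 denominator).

Step 1 — sample mean vector:
  mean(A) = (1 + 5 + 9 + 7 + 8) / 5 = 30/5 = 6
  mean(B) = (6 + 1 + 8 + 1 + 8) / 5 = 24/5 = 4.8
  x̄ = (6, 4.8),  deviation x̄ - mu_0 = (6, 4.8) - (8, 3) = (-2, 1.8).

Step 2 — sample covariance matrix, S[i,j] = (1/(n-1)) · Σ_k (x_{k,i} - mean_i) · (x_{k,j} - mean_j), divisor n-1 = 4:
  S[A,A] = ((-5)·(-5) + (-1)·(-1) + (3)·(3) + (1)·(1) + (2)·(2)) / 4 = 40/4 = 10
  S[A,B] = ((-5)·(1.2) + (-1)·(-3.8) + (3)·(3.2) + (1)·(-3.8) + (2)·(3.2)) / 4 = 10/4 = 2.5
  S[B,B] = ((1.2)·(1.2) + (-3.8)·(-3.8) + (3.2)·(3.2) + (-3.8)·(-3.8) + (3.2)·(3.2)) / 4 = 50.8/4 = 12.7
  S = [[10, 2.5],
 [2.5, 12.7]].

Step 3 — invert S. det(S) = 10·12.7 - (2.5)² = 120.75.
  S^{-1} = (1/det) · [[d, -b], [-b, a]] = [[0.1052, -0.0207],
 [-0.0207, 0.0828]].

Step 4 — quadratic form (x̄ - mu_0)^T · S^{-1} · (x̄ - mu_0):
  S^{-1} · (x̄ - mu_0) = (-0.2476, 0.1905),
  (x̄ - mu_0)^T · [...] = (-2)·(-0.2476) + (1.8)·(0.1905) = 0.8381.

Step 5 — scale by n: T² = 5 · 0.8381 = 4.1905.

T² ≈ 4.1905


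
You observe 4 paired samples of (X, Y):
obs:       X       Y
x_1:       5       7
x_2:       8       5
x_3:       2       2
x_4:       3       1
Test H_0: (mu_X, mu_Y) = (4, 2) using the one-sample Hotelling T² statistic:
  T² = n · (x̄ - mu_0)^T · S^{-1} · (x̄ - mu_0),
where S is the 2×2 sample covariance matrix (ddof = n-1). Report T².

Step 1 — sample mean vector:
  mean(X) = (5 + 8 + 2 + 3) / 4 = 18/4 = 4.5
  mean(Y) = (7 + 5 + 2 + 1) / 4 = 15/4 = 3.75
  x̄ = (4.5, 3.75),  deviation x̄ - mu_0 = (4.5, 3.75) - (4, 2) = (0.5, 1.75).

Step 2 — sample covariance matrix, S[i,j] = (1/(n-1)) · Σ_k (x_{k,i} - mean_i) · (x_{k,j} - mean_j), divisor n-1 = 3:
  S[X,X] = ((0.5)·(0.5) + (3.5)·(3.5) + (-2.5)·(-2.5) + (-1.5)·(-1.5)) / 3 = 21/3 = 7
  S[X,Y] = ((0.5)·(3.25) + (3.5)·(1.25) + (-2.5)·(-1.75) + (-1.5)·(-2.75)) / 3 = 14.5/3 = 4.8333
  S[Y,Y] = ((3.25)·(3.25) + (1.25)·(1.25) + (-1.75)·(-1.75) + (-2.75)·(-2.75)) / 3 = 22.75/3 = 7.5833
  S = [[7, 4.8333],
 [4.8333, 7.5833]].

Step 3 — invert S. det(S) = 7·7.5833 - (4.8333)² = 29.7222.
  S^{-1} = (1/det) · [[d, -b], [-b, a]] = [[0.2551, -0.1626],
 [-0.1626, 0.2355]].

Step 4 — quadratic form (x̄ - mu_0)^T · S^{-1} · (x̄ - mu_0):
  S^{-1} · (x̄ - mu_0) = (-0.157, 0.3308),
  (x̄ - mu_0)^T · [...] = (0.5)·(-0.157) + (1.75)·(0.3308) = 0.5005.

Step 5 — scale by n: T² = 4 · 0.5005 = 2.0019.

T² ≈ 2.0019


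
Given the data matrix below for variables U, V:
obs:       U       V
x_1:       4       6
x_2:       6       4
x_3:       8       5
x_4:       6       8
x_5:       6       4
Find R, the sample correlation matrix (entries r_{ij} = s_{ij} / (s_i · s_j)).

Step 1 — column means:
  mean(U) = (4 + 6 + 8 + 6 + 6) / 5 = 30/5 = 6
  mean(V) = (6 + 4 + 5 + 8 + 4) / 5 = 27/5 = 5.4

Step 2 — sample variances and covariances s[i,j] = (1/(n-1)) · Σ_k (x_{k,i} - mean_i) · (x_{k,j} - mean_j), with n-1 = 4:
  s[U,U] = ((-2)·(-2) + (0)·(0) + (2)·(2) + (0)·(0) + (0)·(0)) / 4 = 8/4 = 2
  s[U,V] = ((-2)·(0.6) + (0)·(-1.4) + (2)·(-0.4) + (0)·(2.6) + (0)·(-1.4)) / 4 = -2/4 = -0.5
  s[V,V] = ((0.6)·(0.6) + (-1.4)·(-1.4) + (-0.4)·(-0.4) + (2.6)·(2.6) + (-1.4)·(-1.4)) / 4 = 11.2/4 = 2.8
  Sample standard deviations s_i = √(s[i,i]):
  s(U) = √(2) = 1.4142
  s(V) = √(2.8) = 1.6733

Step 3 — r_{ij} = s_{ij} / (s_i · s_j):
  r[U,U] = 1 (diagonal).
  r[U,V] = -0.5 / (1.4142 · 1.6733) = -0.5 / 2.3664 = -0.2113
  r[V,V] = 1 (diagonal).

R is symmetric with unit diagonal. Assembling:

R = [[1, -0.2113],
 [-0.2113, 1]]


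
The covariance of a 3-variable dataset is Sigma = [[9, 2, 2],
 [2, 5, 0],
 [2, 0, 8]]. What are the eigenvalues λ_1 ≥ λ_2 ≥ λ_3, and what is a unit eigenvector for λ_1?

Step 1 — characteristic polynomial p(λ) = det(λI - Sigma) = λ³ - tr·λ² + c_1·λ - det, where tr = trace, c_1 = sum of the principal 2×2 minors, det = det(Sigma):
  tr = 9 + 5 + 8 = 22,
  c_1 = (9·5 - (2)²) + (9·8 - (2)²) + (5·8 - (0)²) = 41 + 68 + 40 = 149,
  det = 9·(5·8 - (0)²) - (2)·((2)·8 - (0)·(2)) + (2)·((2)·(0) - 5·(2)) = 9·(40) - (2)·(16) + (2)·(-10) = 308.
  So p(λ) = λ³ - 22λ² + 149λ - 308.
Step 2 — look for an integer root (rational root theorem: any rational root is an integer divisor of 308). Testing λ = 4:
  p(4) = 64 - 352 + 596 - 308 = 0  ✓
  Dividing out (λ - 4): p(λ) = (λ - 4)(λ² - 18λ + 77).
Step 3 — remaining eigenvalues from the quadratic λ² - 18λ + 77 = 0:
  Δ = 18² - 4·77 = 324 - 308 = 16,  λ = (18 ± √16)/2 = (18 ± 4)/2 = 11 or 7.
  Sorted: λ_1 = 11,  λ_2 = 7,  λ_3 = 4  (check: sum = 22 = tr ✓).

Step 4 — unit eigenvector for λ_1 = 11: v spans the null space of (Sigma - λ_1 I), whose rows are
  r_1 = (-2, 2, 2),  r_2 = (2, -6, 0),  r_3 = (2, 0, -3).
  v is orthogonal to every row, so take v ∝ r_1 × r_2 = ((2)·(0) - (2)·(-6), (2)·(2) - (-2)·(0), (-2)·(-6) - (2)·(2)) = (12, 4, 8).
  Rescale (divide by 4): u = (3, 1, 2).
  ||u|| = √((3)² + (1)² + (2)²) = √(14) ≈ 3.7417,  v_1 = u/||u|| ≈ (0.8018, 0.2673, 0.5345) (||v_1|| = 1).

λ_1 = 11,  λ_2 = 7,  λ_3 = 4;  v_1 ≈ (0.8018, 0.2673, 0.5345)


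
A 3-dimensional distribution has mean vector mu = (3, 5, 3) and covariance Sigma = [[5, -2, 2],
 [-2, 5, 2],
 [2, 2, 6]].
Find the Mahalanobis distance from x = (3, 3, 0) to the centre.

Step 1 — centre the observation: (x - mu) = (0, -2, -3).

Step 2 — invert Sigma (cofactor / det for 3×3, or solve directly):
  Sigma^{-1} = [[0.3714, 0.2286, -0.2],
 [0.2286, 0.3714, -0.2],
 [-0.2, -0.2, 0.3]].

Step 3 — form the quadratic (x - mu)^T · Sigma^{-1} · (x - mu):
  Sigma^{-1} · (x - mu) = (0.1429, -0.1429, -0.5).
  (x - mu)^T · [Sigma^{-1} · (x - mu)] = (0)·(0.1429) + (-2)·(-0.1429) + (-3)·(-0.5) = 1.7857.

Step 4 — take square root: d = √(1.7857) ≈ 1.3363.

d(x, mu) = √(1.7857) ≈ 1.3363


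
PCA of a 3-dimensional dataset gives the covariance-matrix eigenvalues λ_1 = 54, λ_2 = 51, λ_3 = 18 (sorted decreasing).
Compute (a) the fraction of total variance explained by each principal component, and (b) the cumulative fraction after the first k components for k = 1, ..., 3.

Step 1 — total variance = trace(Sigma) = Σ λ_i = 54 + 51 + 18 = 123.

Step 2 — fraction explained by component i = λ_i / Σ λ:
  PC1: 54/123 = 0.439
  PC2: 51/123 = 0.4146
  PC3: 18/123 = 0.1463

Step 3 — cumulative fraction after k components = (λ_1 + ... + λ_k) / Σ λ:
  k = 1: 54/123 = 0.439
  k = 2: (54 + 51)/123 = 105/123 = 0.8537
  k = 3: (54 + 51 + 18)/123 = 123/123 = 1

Summary (fraction, with percent):

explained: PC1 0.439 (43.9%), PC2 0.4146 (41.46%), PC3 0.1463 (14.63%);  cumulative: 0.439, 0.8537, 1


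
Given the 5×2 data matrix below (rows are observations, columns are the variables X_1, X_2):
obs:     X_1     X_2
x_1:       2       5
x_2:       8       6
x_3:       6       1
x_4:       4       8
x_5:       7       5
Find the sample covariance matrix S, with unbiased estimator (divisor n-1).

Step 1 — column means:
  mean(X_1) = (2 + 8 + 6 + 4 + 7) / 5 = 27/5 = 5.4
  mean(X_2) = (5 + 6 + 1 + 8 + 5) / 5 = 25/5 = 5

Step 2 — sample covariance S[i,j] = (1/(n-1)) · Σ_k (x_{k,i} - mean_i) · (x_{k,j} - mean_j), with n-1 = 4.
  S[X_1,X_1] = ((-3.4)·(-3.4) + (2.6)·(2.6) + (0.6)·(0.6) + (-1.4)·(-1.4) + (1.6)·(1.6)) / 4 = 23.2/4 = 5.8
  S[X_1,X_2] = ((-3.4)·(0) + (2.6)·(1) + (0.6)·(-4) + (-1.4)·(3) + (1.6)·(0)) / 4 = -4/4 = -1
  S[X_2,X_2] = ((0)·(0) + (1)·(1) + (-4)·(-4) + (3)·(3) + (0)·(0)) / 4 = 26/4 = 6.5

S is symmetric (S[j,i] = S[i,j]). Assembling:

S = [[5.8, -1],
 [-1, 6.5]]


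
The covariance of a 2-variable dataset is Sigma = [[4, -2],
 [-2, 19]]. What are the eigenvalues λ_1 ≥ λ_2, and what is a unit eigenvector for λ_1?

Step 1 — characteristic polynomial of 2×2 Sigma:
  det(Sigma - λI) = λ² - trace · λ + det = 0.
  trace = 4 + 19 = 23, det = 4·19 - (-2)² = 72.
Step 2 — discriminant:
  Δ = trace² - 4·det = 529 - 288 = 241.
Step 3 — eigenvalues:
  λ = (trace ± √Δ)/2 = (23 ± 15.5242)/2,
  λ_1 = 19.2621,  λ_2 = 3.7379.

Step 4 — unit eigenvector for λ_1: solve (Sigma - λ_1 I)v = 0. First row:
  (4 - 19.2621)·v_x + (-2)·v_y = 0, i.e. (-15.2621)·v_x + (-2)·v_y = 0,
  so v ∝ (b, λ_1 - a) = (-2, 15.2621); multiply by -1 so the first entry is positive: u = (2, -15.2621).
  ||u|| = √((2)² + (-15.2621)²) = √(236.9313) ≈ 15.3926,
  v_1 = u/||u|| ≈ (0.1299, -0.9915) (||v_1|| = 1).

λ_1 = 19.2621,  λ_2 = 3.7379;  v_1 ≈ (0.1299, -0.9915)


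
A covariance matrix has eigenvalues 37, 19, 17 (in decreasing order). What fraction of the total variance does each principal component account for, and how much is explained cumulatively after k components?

Step 1 — total variance = trace(Sigma) = Σ λ_i = 37 + 19 + 17 = 73.

Step 2 — fraction explained by component i = λ_i / Σ λ:
  PC1: 37/73 = 0.5068
  PC2: 19/73 = 0.2603
  PC3: 17/73 = 0.2329

Step 3 — cumulative fraction after k components = (λ_1 + ... + λ_k) / Σ λ:
  k = 1: 37/73 = 0.5068
  k = 2: (37 + 19)/73 = 56/73 = 0.7671
  k = 3: (37 + 19 + 17)/73 = 73/73 = 1

Summary (fraction, with percent):

explained: PC1 0.5068 (50.68%), PC2 0.2603 (26.03%), PC3 0.2329 (23.29%);  cumulative: 0.5068, 0.7671, 1


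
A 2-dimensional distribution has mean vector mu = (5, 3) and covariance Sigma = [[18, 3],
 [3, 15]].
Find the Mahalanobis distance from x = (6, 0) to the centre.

Step 1 — centre the observation: (x - mu) = (1, -3).

Step 2 — invert Sigma. det(Sigma) = 18·15 - (3)² = 261.
  Sigma^{-1} = (1/det) · [[d, -b], [-b, a]] = [[0.0575, -0.0115],
 [-0.0115, 0.069]].

Step 3 — form the quadratic (x - mu)^T · Sigma^{-1} · (x - mu):
  Sigma^{-1} · (x - mu) = (0.092, -0.2184).
  (x - mu)^T · [Sigma^{-1} · (x - mu)] = (1)·(0.092) + (-3)·(-0.2184) = 0.7471.

Step 4 — take square root: d = √(0.7471) ≈ 0.8644.

d(x, mu) = √(0.7471) ≈ 0.8644


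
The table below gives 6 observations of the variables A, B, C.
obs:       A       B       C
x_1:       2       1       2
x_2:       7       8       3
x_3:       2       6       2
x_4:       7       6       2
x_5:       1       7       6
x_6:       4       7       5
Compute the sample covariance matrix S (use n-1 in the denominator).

Step 1 — column means:
  mean(A) = (2 + 7 + 2 + 7 + 1 + 4) / 6 = 23/6 = 3.8333
  mean(B) = (1 + 8 + 6 + 6 + 7 + 7) / 6 = 35/6 = 5.8333
  mean(C) = (2 + 3 + 2 + 2 + 6 + 5) / 6 = 20/6 = 3.3333

Step 2 — sample covariance S[i,j] = (1/(n-1)) · Σ_k (x_{k,i} - mean_i) · (x_{k,j} - mean_j), with n-1 = 5.
  S[A,A] = ((-1.8333)·(-1.8333) + (3.1667)·(3.1667) + (-1.8333)·(-1.8333) + (3.1667)·(3.1667) + (-2.8333)·(-2.8333) + (0.1667)·(0.1667)) / 5 = 34.8333/5 = 6.9667
  S[A,B] = ((-1.8333)·(-4.8333) + (3.1667)·(2.1667) + (-1.8333)·(0.1667) + (3.1667)·(0.1667) + (-2.8333)·(1.1667) + (0.1667)·(1.1667)) / 5 = 12.8333/5 = 2.5667
  S[A,C] = ((-1.8333)·(-1.3333) + (3.1667)·(-0.3333) + (-1.8333)·(-1.3333) + (3.1667)·(-1.3333) + (-2.8333)·(2.6667) + (0.1667)·(1.6667)) / 5 = -7.6667/5 = -1.5333
  S[B,B] = ((-4.8333)·(-4.8333) + (2.1667)·(2.1667) + (0.1667)·(0.1667) + (0.1667)·(0.1667) + (1.1667)·(1.1667) + (1.1667)·(1.1667)) / 5 = 30.8333/5 = 6.1667
  S[B,C] = ((-4.8333)·(-1.3333) + (2.1667)·(-0.3333) + (0.1667)·(-1.3333) + (0.1667)·(-1.3333) + (1.1667)·(2.6667) + (1.1667)·(1.6667)) / 5 = 10.3333/5 = 2.0667
  S[C,C] = ((-1.3333)·(-1.3333) + (-0.3333)·(-0.3333) + (-1.3333)·(-1.3333) + (-1.3333)·(-1.3333) + (2.6667)·(2.6667) + (1.6667)·(1.6667)) / 5 = 15.3333/5 = 3.0667

S is symmetric (S[j,i] = S[i,j]). Assembling:

S = [[6.9667, 2.5667, -1.5333],
 [2.5667, 6.1667, 2.0667],
 [-1.5333, 2.0667, 3.0667]]


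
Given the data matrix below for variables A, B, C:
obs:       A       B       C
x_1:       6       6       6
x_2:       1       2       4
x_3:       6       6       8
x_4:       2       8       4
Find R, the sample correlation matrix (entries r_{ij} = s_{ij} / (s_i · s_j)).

Step 1 — column means:
  mean(A) = (6 + 1 + 6 + 2) / 4 = 15/4 = 3.75
  mean(B) = (6 + 2 + 6 + 8) / 4 = 22/4 = 5.5
  mean(C) = (6 + 4 + 8 + 4) / 4 = 22/4 = 5.5

Step 2 — sample variances and covariances s[i,j] = (1/(n-1)) · Σ_k (x_{k,i} - mean_i) · (x_{k,j} - mean_j), with n-1 = 3:
  s[A,A] = ((2.25)·(2.25) + (-2.75)·(-2.75) + (2.25)·(2.25) + (-1.75)·(-1.75)) / 3 = 20.75/3 = 6.9167
  s[A,B] = ((2.25)·(0.5) + (-2.75)·(-3.5) + (2.25)·(0.5) + (-1.75)·(2.5)) / 3 = 7.5/3 = 2.5
  s[A,C] = ((2.25)·(0.5) + (-2.75)·(-1.5) + (2.25)·(2.5) + (-1.75)·(-1.5)) / 3 = 13.5/3 = 4.5
  s[B,B] = ((0.5)·(0.5) + (-3.5)·(-3.5) + (0.5)·(0.5) + (2.5)·(2.5)) / 3 = 19/3 = 6.3333
  s[B,C] = ((0.5)·(0.5) + (-3.5)·(-1.5) + (0.5)·(2.5) + (2.5)·(-1.5)) / 3 = 3/3 = 1
  s[C,C] = ((0.5)·(0.5) + (-1.5)·(-1.5) + (2.5)·(2.5) + (-1.5)·(-1.5)) / 3 = 11/3 = 3.6667
  Sample standard deviations s_i = √(s[i,i]):
  s(A) = √(6.9167) = 2.63
  s(B) = √(6.3333) = 2.5166
  s(C) = √(3.6667) = 1.9149

Step 3 — r_{ij} = s_{ij} / (s_i · s_j):
  r[A,A] = 1 (diagonal).
  r[A,B] = 2.5 / (2.63 · 2.5166) = 2.5 / 6.6186 = 0.3777
  r[A,C] = 4.5 / (2.63 · 1.9149) = 4.5 / 5.036 = 0.8936
  r[B,B] = 1 (diagonal).
  r[B,C] = 1 / (2.5166 · 1.9149) = 1 / 4.8189 = 0.2075
  r[C,C] = 1 (diagonal).

R is symmetric with unit diagonal. Assembling:

R = [[1, 0.3777, 0.8936],
 [0.3777, 1, 0.2075],
 [0.8936, 0.2075, 1]]


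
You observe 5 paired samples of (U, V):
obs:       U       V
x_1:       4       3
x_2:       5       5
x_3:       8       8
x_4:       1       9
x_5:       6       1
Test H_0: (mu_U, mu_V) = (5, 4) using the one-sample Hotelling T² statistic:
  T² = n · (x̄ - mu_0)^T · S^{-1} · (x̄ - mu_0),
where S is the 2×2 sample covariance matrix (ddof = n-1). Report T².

Step 1 — sample mean vector:
  mean(U) = (4 + 5 + 8 + 1 + 6) / 5 = 24/5 = 4.8
  mean(V) = (3 + 5 + 8 + 9 + 1) / 5 = 26/5 = 5.2
  x̄ = (4.8, 5.2),  deviation x̄ - mu_0 = (4.8, 5.2) - (5, 4) = (-0.2, 1.2).

Step 2 — sample covariance matrix, S[i,j] = (1/(n-1)) · Σ_k (x_{k,i} - mean_i) · (x_{k,j} - mean_j), divisor n-1 = 4:
  S[U,U] = ((-0.8)·(-0.8) + (0.2)·(0.2) + (3.2)·(3.2) + (-3.8)·(-3.8) + (1.2)·(1.2)) / 4 = 26.8/4 = 6.7
  S[U,V] = ((-0.8)·(-2.2) + (0.2)·(-0.2) + (3.2)·(2.8) + (-3.8)·(3.8) + (1.2)·(-4.2)) / 4 = -8.8/4 = -2.2
  S[V,V] = ((-2.2)·(-2.2) + (-0.2)·(-0.2) + (2.8)·(2.8) + (3.8)·(3.8) + (-4.2)·(-4.2)) / 4 = 44.8/4 = 11.2
  S = [[6.7, -2.2],
 [-2.2, 11.2]].

Step 3 — invert S. det(S) = 6.7·11.2 - (-2.2)² = 70.2.
  S^{-1} = (1/det) · [[d, -b], [-b, a]] = [[0.1595, 0.0313],
 [0.0313, 0.0954]].

Step 4 — quadratic form (x̄ - mu_0)^T · S^{-1} · (x̄ - mu_0):
  S^{-1} · (x̄ - mu_0) = (0.0057, 0.1083),
  (x̄ - mu_0)^T · [...] = (-0.2)·(0.0057) + (1.2)·(0.1083) = 0.1288.

Step 5 — scale by n: T² = 5 · 0.1288 = 0.6439.

T² ≈ 0.6439


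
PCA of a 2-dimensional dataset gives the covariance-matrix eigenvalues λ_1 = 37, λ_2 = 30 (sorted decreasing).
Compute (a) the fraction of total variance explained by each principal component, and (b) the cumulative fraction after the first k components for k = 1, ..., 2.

Step 1 — total variance = trace(Sigma) = Σ λ_i = 37 + 30 = 67.

Step 2 — fraction explained by component i = λ_i / Σ λ:
  PC1: 37/67 = 0.5522
  PC2: 30/67 = 0.4478

Step 3 — cumulative fraction after k components = (λ_1 + ... + λ_k) / Σ λ:
  k = 1: 37/67 = 0.5522
  k = 2: (37 + 30)/67 = 67/67 = 1

Summary (fraction, with percent):

explained: PC1 0.5522 (55.22%), PC2 0.4478 (44.78%);  cumulative: 0.5522, 1


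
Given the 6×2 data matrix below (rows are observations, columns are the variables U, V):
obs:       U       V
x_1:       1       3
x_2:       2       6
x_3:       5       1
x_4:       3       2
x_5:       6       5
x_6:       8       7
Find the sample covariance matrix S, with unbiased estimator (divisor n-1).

Step 1 — column means:
  mean(U) = (1 + 2 + 5 + 3 + 6 + 8) / 6 = 25/6 = 4.1667
  mean(V) = (3 + 6 + 1 + 2 + 5 + 7) / 6 = 24/6 = 4

Step 2 — sample covariance S[i,j] = (1/(n-1)) · Σ_k (x_{k,i} - mean_i) · (x_{k,j} - mean_j), with n-1 = 5.
  S[U,U] = ((-3.1667)·(-3.1667) + (-2.1667)·(-2.1667) + (0.8333)·(0.8333) + (-1.1667)·(-1.1667) + (1.8333)·(1.8333) + (3.8333)·(3.8333)) / 5 = 34.8333/5 = 6.9667
  S[U,V] = ((-3.1667)·(-1) + (-2.1667)·(2) + (0.8333)·(-3) + (-1.1667)·(-2) + (1.8333)·(1) + (3.8333)·(3)) / 5 = 12/5 = 2.4
  S[V,V] = ((-1)·(-1) + (2)·(2) + (-3)·(-3) + (-2)·(-2) + (1)·(1) + (3)·(3)) / 5 = 28/5 = 5.6

S is symmetric (S[j,i] = S[i,j]). Assembling:

S = [[6.9667, 2.4],
 [2.4, 5.6]]


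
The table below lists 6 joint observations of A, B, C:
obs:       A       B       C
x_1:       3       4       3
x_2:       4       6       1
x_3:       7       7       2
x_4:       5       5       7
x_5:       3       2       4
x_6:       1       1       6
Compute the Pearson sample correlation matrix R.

Step 1 — column means:
  mean(A) = (3 + 4 + 7 + 5 + 3 + 1) / 6 = 23/6 = 3.8333
  mean(B) = (4 + 6 + 7 + 5 + 2 + 1) / 6 = 25/6 = 4.1667
  mean(C) = (3 + 1 + 2 + 7 + 4 + 6) / 6 = 23/6 = 3.8333

Step 2 — sample variances and covariances s[i,j] = (1/(n-1)) · Σ_k (x_{k,i} - mean_i) · (x_{k,j} - mean_j), with n-1 = 5:
  s[A,A] = ((-0.8333)·(-0.8333) + (0.1667)·(0.1667) + (3.1667)·(3.1667) + (1.1667)·(1.1667) + (-0.8333)·(-0.8333) + (-2.8333)·(-2.8333)) / 5 = 20.8333/5 = 4.1667
  s[A,B] = ((-0.8333)·(-0.1667) + (0.1667)·(1.8333) + (3.1667)·(2.8333) + (1.1667)·(0.8333) + (-0.8333)·(-2.1667) + (-2.8333)·(-3.1667)) / 5 = 21.1667/5 = 4.2333
  s[A,C] = ((-0.8333)·(-0.8333) + (0.1667)·(-2.8333) + (3.1667)·(-1.8333) + (1.1667)·(3.1667) + (-0.8333)·(0.1667) + (-2.8333)·(2.1667)) / 5 = -8.1667/5 = -1.6333
  s[B,B] = ((-0.1667)·(-0.1667) + (1.8333)·(1.8333) + (2.8333)·(2.8333) + (0.8333)·(0.8333) + (-2.1667)·(-2.1667) + (-3.1667)·(-3.1667)) / 5 = 26.8333/5 = 5.3667
  s[B,C] = ((-0.1667)·(-0.8333) + (1.8333)·(-2.8333) + (2.8333)·(-1.8333) + (0.8333)·(3.1667) + (-2.1667)·(0.1667) + (-3.1667)·(2.1667)) / 5 = -14.8333/5 = -2.9667
  s[C,C] = ((-0.8333)·(-0.8333) + (-2.8333)·(-2.8333) + (-1.8333)·(-1.8333) + (3.1667)·(3.1667) + (0.1667)·(0.1667) + (2.1667)·(2.1667)) / 5 = 26.8333/5 = 5.3667
  Sample standard deviations s_i = √(s[i,i]):
  s(A) = √(4.1667) = 2.0412
  s(B) = √(5.3667) = 2.3166
  s(C) = √(5.3667) = 2.3166

Step 3 — r_{ij} = s_{ij} / (s_i · s_j):
  r[A,A] = 1 (diagonal).
  r[A,B] = 4.2333 / (2.0412 · 2.3166) = 4.2333 / 4.7288 = 0.8952
  r[A,C] = -1.6333 / (2.0412 · 2.3166) = -1.6333 / 4.7288 = -0.3454
  r[B,B] = 1 (diagonal).
  r[B,C] = -2.9667 / (2.3166 · 2.3166) = -2.9667 / 5.3667 = -0.5528
  r[C,C] = 1 (diagonal).

R is symmetric with unit diagonal. Assembling:

R = [[1, 0.8952, -0.3454],
 [0.8952, 1, -0.5528],
 [-0.3454, -0.5528, 1]]


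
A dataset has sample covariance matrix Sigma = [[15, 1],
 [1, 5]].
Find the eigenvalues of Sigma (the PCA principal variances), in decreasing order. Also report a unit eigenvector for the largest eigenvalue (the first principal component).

Step 1 — characteristic polynomial of 2×2 Sigma:
  det(Sigma - λI) = λ² - trace · λ + det = 0.
  trace = 15 + 5 = 20, det = 15·5 - (1)² = 74.
Step 2 — discriminant:
  Δ = trace² - 4·det = 400 - 296 = 104.
Step 3 — eigenvalues:
  λ = (trace ± √Δ)/2 = (20 ± 10.198)/2,
  λ_1 = 15.099,  λ_2 = 4.901.

Step 4 — unit eigenvector for λ_1: solve (Sigma - λ_1 I)v = 0. First row:
  (15 - 15.099)·v_x + (1)·v_y = 0, i.e. (-0.099)·v_x + (1)·v_y = 0,
  so v ∝ (b, λ_1 - a) = (1, 0.099) = u.
  ||u|| = √((1)² + (0.099)²) = √(1.0098) ≈ 1.0049,
  v_1 = u/||u|| ≈ (0.9951, 0.0985) (||v_1|| = 1).

λ_1 = 15.099,  λ_2 = 4.901;  v_1 ≈ (0.9951, 0.0985)


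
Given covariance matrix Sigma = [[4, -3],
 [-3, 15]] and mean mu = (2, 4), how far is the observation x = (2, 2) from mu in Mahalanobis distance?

Step 1 — centre the observation: (x - mu) = (0, -2).

Step 2 — invert Sigma. det(Sigma) = 4·15 - (-3)² = 51.
  Sigma^{-1} = (1/det) · [[d, -b], [-b, a]] = [[0.2941, 0.0588],
 [0.0588, 0.0784]].

Step 3 — form the quadratic (x - mu)^T · Sigma^{-1} · (x - mu):
  Sigma^{-1} · (x - mu) = (-0.1176, -0.1569).
  (x - mu)^T · [Sigma^{-1} · (x - mu)] = (0)·(-0.1176) + (-2)·(-0.1569) = 0.3137.

Step 4 — take square root: d = √(0.3137) ≈ 0.5601.

d(x, mu) = √(0.3137) ≈ 0.5601


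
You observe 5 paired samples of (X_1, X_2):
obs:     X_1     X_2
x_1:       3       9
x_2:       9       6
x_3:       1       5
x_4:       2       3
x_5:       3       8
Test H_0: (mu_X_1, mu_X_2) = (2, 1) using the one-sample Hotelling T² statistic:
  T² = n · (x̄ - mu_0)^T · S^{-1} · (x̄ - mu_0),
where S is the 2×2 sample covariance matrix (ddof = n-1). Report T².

Step 1 — sample mean vector:
  mean(X_1) = (3 + 9 + 1 + 2 + 3) / 5 = 18/5 = 3.6
  mean(X_2) = (9 + 6 + 5 + 3 + 8) / 5 = 31/5 = 6.2
  x̄ = (3.6, 6.2),  deviation x̄ - mu_0 = (3.6, 6.2) - (2, 1) = (1.6, 5.2).

Step 2 — sample covariance matrix, S[i,j] = (1/(n-1)) · Σ_k (x_{k,i} - mean_i) · (x_{k,j} - mean_j), divisor n-1 = 4:
  S[X_1,X_1] = ((-0.6)·(-0.6) + (5.4)·(5.4) + (-2.6)·(-2.6) + (-1.6)·(-1.6) + (-0.6)·(-0.6)) / 4 = 39.2/4 = 9.8
  S[X_1,X_2] = ((-0.6)·(2.8) + (5.4)·(-0.2) + (-2.6)·(-1.2) + (-1.6)·(-3.2) + (-0.6)·(1.8)) / 4 = 4.4/4 = 1.1
  S[X_2,X_2] = ((2.8)·(2.8) + (-0.2)·(-0.2) + (-1.2)·(-1.2) + (-3.2)·(-3.2) + (1.8)·(1.8)) / 4 = 22.8/4 = 5.7
  S = [[9.8, 1.1],
 [1.1, 5.7]].

Step 3 — invert S. det(S) = 9.8·5.7 - (1.1)² = 54.65.
  S^{-1} = (1/det) · [[d, -b], [-b, a]] = [[0.1043, -0.0201],
 [-0.0201, 0.1793]].

Step 4 — quadratic form (x̄ - mu_0)^T · S^{-1} · (x̄ - mu_0):
  S^{-1} · (x̄ - mu_0) = (0.0622, 0.9003),
  (x̄ - mu_0)^T · [...] = (1.6)·(0.0622) + (5.2)·(0.9003) = 4.781.

Step 5 — scale by n: T² = 5 · 4.781 = 23.9048.

T² ≈ 23.9048


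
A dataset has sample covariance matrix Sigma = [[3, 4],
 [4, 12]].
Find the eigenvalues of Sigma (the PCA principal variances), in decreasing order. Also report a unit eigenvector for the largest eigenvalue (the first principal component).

Step 1 — characteristic polynomial of 2×2 Sigma:
  det(Sigma - λI) = λ² - trace · λ + det = 0.
  trace = 3 + 12 = 15, det = 3·12 - (4)² = 20.
Step 2 — discriminant:
  Δ = trace² - 4·det = 225 - 80 = 145.
Step 3 — eigenvalues:
  λ = (trace ± √Δ)/2 = (15 ± 12.0416)/2,
  λ_1 = 13.5208,  λ_2 = 1.4792.

Step 4 — unit eigenvector for λ_1: solve (Sigma - λ_1 I)v = 0. First row:
  (3 - 13.5208)·v_x + (4)·v_y = 0, i.e. (-10.5208)·v_x + (4)·v_y = 0,
  so v ∝ (b, λ_1 - a) = (4, 10.5208) = u.
  ||u|| = √((4)² + (10.5208)²) = √(126.6872) ≈ 11.2555,
  v_1 = u/||u|| ≈ (0.3554, 0.9347) (||v_1|| = 1).

λ_1 = 13.5208,  λ_2 = 1.4792;  v_1 ≈ (0.3554, 0.9347)


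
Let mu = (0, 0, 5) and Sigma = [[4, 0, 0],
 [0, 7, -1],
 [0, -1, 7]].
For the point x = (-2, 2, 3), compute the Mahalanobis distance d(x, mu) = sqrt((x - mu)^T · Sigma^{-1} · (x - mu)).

Step 1 — centre the observation: (x - mu) = (-2, 2, -2).

Step 2 — invert Sigma (cofactor / det for 3×3, or solve directly):
  Sigma^{-1} = [[0.25, 0, 0],
 [0, 0.1458, 0.0208],
 [0, 0.0208, 0.1458]].

Step 3 — form the quadratic (x - mu)^T · Sigma^{-1} · (x - mu):
  Sigma^{-1} · (x - mu) = (-0.5, 0.25, -0.25).
  (x - mu)^T · [Sigma^{-1} · (x - mu)] = (-2)·(-0.5) + (2)·(0.25) + (-2)·(-0.25) = 2.

Step 4 — take square root: d = √(2) ≈ 1.4142.

d(x, mu) = √(2) ≈ 1.4142


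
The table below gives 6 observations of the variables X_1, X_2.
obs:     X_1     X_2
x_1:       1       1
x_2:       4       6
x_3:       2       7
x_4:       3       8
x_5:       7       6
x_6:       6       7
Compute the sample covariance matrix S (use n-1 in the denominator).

Step 1 — column means:
  mean(X_1) = (1 + 4 + 2 + 3 + 7 + 6) / 6 = 23/6 = 3.8333
  mean(X_2) = (1 + 6 + 7 + 8 + 6 + 7) / 6 = 35/6 = 5.8333

Step 2 — sample covariance S[i,j] = (1/(n-1)) · Σ_k (x_{k,i} - mean_i) · (x_{k,j} - mean_j), with n-1 = 5.
  S[X_1,X_1] = ((-2.8333)·(-2.8333) + (0.1667)·(0.1667) + (-1.8333)·(-1.8333) + (-0.8333)·(-0.8333) + (3.1667)·(3.1667) + (2.1667)·(2.1667)) / 5 = 26.8333/5 = 5.3667
  S[X_1,X_2] = ((-2.8333)·(-4.8333) + (0.1667)·(0.1667) + (-1.8333)·(1.1667) + (-0.8333)·(2.1667) + (3.1667)·(0.1667) + (2.1667)·(1.1667)) / 5 = 12.8333/5 = 2.5667
  S[X_2,X_2] = ((-4.8333)·(-4.8333) + (0.1667)·(0.1667) + (1.1667)·(1.1667) + (2.1667)·(2.1667) + (0.1667)·(0.1667) + (1.1667)·(1.1667)) / 5 = 30.8333/5 = 6.1667

S is symmetric (S[j,i] = S[i,j]). Assembling:

S = [[5.3667, 2.5667],
 [2.5667, 6.1667]]
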